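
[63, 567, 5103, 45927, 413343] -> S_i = 63*9^i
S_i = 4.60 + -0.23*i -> [4.6, 4.37, 4.14, 3.91, 3.68]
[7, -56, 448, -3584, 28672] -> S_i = 7*-8^i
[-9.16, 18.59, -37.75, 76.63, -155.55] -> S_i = -9.16*(-2.03)^i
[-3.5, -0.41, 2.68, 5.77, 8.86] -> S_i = -3.50 + 3.09*i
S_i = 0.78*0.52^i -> [0.78, 0.41, 0.21, 0.11, 0.06]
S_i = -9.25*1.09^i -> [-9.25, -10.08, -10.99, -11.98, -13.06]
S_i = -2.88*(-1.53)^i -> [-2.88, 4.41, -6.74, 10.31, -15.78]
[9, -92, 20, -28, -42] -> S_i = Random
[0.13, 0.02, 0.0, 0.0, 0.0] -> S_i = 0.13*0.17^i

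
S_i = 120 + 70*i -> [120, 190, 260, 330, 400]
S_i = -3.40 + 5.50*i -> [-3.4, 2.1, 7.6, 13.1, 18.6]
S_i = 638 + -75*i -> [638, 563, 488, 413, 338]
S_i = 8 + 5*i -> [8, 13, 18, 23, 28]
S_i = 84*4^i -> [84, 336, 1344, 5376, 21504]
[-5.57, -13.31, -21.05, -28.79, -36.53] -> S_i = -5.57 + -7.74*i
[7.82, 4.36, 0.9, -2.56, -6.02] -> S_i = 7.82 + -3.46*i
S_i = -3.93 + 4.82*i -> [-3.93, 0.89, 5.71, 10.53, 15.35]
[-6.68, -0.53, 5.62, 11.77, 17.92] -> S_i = -6.68 + 6.15*i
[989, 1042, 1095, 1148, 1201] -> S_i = 989 + 53*i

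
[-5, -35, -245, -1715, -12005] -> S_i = -5*7^i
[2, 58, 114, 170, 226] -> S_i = 2 + 56*i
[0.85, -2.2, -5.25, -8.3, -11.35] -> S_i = 0.85 + -3.05*i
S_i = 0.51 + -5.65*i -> [0.51, -5.14, -10.79, -16.44, -22.09]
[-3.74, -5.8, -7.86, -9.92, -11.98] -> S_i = -3.74 + -2.06*i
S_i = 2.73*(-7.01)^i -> [2.73, -19.14, 134.15, -940.41, 6592.27]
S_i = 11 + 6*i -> [11, 17, 23, 29, 35]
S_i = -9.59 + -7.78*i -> [-9.59, -17.37, -25.15, -32.93, -40.71]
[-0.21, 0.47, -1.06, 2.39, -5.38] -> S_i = -0.21*(-2.25)^i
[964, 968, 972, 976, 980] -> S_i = 964 + 4*i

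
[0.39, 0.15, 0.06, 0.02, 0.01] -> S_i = 0.39*0.38^i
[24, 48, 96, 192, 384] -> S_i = 24*2^i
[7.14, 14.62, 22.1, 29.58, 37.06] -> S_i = 7.14 + 7.48*i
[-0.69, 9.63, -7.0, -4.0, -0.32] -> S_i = Random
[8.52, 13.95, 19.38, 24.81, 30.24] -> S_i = 8.52 + 5.43*i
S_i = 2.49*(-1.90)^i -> [2.49, -4.73, 8.99, -17.08, 32.45]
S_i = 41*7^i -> [41, 287, 2009, 14063, 98441]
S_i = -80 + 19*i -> [-80, -61, -42, -23, -4]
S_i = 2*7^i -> [2, 14, 98, 686, 4802]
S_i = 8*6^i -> [8, 48, 288, 1728, 10368]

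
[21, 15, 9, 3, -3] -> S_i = 21 + -6*i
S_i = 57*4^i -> [57, 228, 912, 3648, 14592]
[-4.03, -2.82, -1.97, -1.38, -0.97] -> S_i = -4.03*0.70^i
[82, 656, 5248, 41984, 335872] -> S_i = 82*8^i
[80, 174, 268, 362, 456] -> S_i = 80 + 94*i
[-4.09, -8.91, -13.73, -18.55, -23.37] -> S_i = -4.09 + -4.82*i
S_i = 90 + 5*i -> [90, 95, 100, 105, 110]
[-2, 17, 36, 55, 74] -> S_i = -2 + 19*i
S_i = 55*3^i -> [55, 165, 495, 1485, 4455]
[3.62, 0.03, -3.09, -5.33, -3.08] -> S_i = Random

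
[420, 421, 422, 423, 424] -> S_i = 420 + 1*i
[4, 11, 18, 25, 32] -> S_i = 4 + 7*i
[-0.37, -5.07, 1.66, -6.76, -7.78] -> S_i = Random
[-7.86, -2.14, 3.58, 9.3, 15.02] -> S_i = -7.86 + 5.72*i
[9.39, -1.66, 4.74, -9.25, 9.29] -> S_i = Random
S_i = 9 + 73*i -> [9, 82, 155, 228, 301]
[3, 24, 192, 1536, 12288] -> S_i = 3*8^i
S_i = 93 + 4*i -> [93, 97, 101, 105, 109]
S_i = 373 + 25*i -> [373, 398, 423, 448, 473]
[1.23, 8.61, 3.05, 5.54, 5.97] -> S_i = Random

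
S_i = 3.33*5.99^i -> [3.33, 19.95, 119.48, 715.69, 4286.98]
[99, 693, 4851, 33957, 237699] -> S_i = 99*7^i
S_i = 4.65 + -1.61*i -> [4.65, 3.04, 1.43, -0.18, -1.79]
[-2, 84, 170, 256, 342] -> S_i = -2 + 86*i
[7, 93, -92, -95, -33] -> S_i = Random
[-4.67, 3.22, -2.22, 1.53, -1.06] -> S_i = -4.67*(-0.69)^i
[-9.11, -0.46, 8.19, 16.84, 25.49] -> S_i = -9.11 + 8.65*i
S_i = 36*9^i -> [36, 324, 2916, 26244, 236196]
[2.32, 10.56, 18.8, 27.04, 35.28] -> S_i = 2.32 + 8.24*i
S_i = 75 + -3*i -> [75, 72, 69, 66, 63]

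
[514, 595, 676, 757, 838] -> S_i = 514 + 81*i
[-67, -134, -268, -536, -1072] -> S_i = -67*2^i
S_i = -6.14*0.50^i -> [-6.14, -3.07, -1.54, -0.77, -0.38]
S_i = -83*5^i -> [-83, -415, -2075, -10375, -51875]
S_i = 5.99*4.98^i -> [5.99, 29.83, 148.55, 739.8, 3684.21]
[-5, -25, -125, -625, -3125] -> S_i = -5*5^i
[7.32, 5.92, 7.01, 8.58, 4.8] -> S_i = Random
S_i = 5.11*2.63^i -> [5.11, 13.44, 35.35, 92.96, 244.48]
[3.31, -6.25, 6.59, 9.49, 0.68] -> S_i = Random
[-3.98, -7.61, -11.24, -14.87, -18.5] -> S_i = -3.98 + -3.63*i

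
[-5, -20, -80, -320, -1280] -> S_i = -5*4^i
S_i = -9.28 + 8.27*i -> [-9.28, -1.01, 7.26, 15.53, 23.8]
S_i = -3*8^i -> [-3, -24, -192, -1536, -12288]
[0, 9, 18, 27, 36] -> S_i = 0 + 9*i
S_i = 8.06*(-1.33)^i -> [8.06, -10.72, 14.26, -18.96, 25.22]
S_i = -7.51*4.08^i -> [-7.51, -30.64, -125.01, -510.06, -2081.04]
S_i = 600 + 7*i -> [600, 607, 614, 621, 628]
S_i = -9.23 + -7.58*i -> [-9.23, -16.81, -24.39, -31.97, -39.55]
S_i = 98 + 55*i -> [98, 153, 208, 263, 318]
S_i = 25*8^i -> [25, 200, 1600, 12800, 102400]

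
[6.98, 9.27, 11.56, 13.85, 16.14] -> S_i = 6.98 + 2.29*i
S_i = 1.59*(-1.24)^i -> [1.59, -1.97, 2.44, -3.03, 3.76]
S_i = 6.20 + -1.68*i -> [6.2, 4.52, 2.84, 1.16, -0.52]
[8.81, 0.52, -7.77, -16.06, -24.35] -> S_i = 8.81 + -8.29*i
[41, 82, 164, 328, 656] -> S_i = 41*2^i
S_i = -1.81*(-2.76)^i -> [-1.81, 5.0, -13.79, 38.05, -105.03]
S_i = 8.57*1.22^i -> [8.57, 10.46, 12.76, 15.56, 18.99]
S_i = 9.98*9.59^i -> [9.98, 95.71, 917.84, 8802.1, 84412.15]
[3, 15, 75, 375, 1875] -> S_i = 3*5^i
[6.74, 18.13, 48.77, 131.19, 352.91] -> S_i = 6.74*2.69^i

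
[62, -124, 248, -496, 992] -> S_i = 62*-2^i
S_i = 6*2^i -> [6, 12, 24, 48, 96]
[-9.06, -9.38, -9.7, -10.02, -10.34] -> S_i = -9.06 + -0.32*i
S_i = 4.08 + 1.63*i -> [4.08, 5.71, 7.34, 8.97, 10.6]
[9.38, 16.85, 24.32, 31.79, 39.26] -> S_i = 9.38 + 7.47*i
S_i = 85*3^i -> [85, 255, 765, 2295, 6885]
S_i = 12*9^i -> [12, 108, 972, 8748, 78732]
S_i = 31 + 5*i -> [31, 36, 41, 46, 51]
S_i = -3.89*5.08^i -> [-3.89, -19.76, -100.39, -509.97, -2590.62]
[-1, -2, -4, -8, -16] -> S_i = -1*2^i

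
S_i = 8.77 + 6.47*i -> [8.77, 15.24, 21.71, 28.18, 34.65]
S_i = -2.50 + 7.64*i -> [-2.5, 5.14, 12.78, 20.42, 28.06]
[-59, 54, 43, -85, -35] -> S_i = Random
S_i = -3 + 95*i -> [-3, 92, 187, 282, 377]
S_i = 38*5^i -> [38, 190, 950, 4750, 23750]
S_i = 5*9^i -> [5, 45, 405, 3645, 32805]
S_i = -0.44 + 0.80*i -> [-0.44, 0.36, 1.16, 1.96, 2.76]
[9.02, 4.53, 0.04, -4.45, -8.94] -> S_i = 9.02 + -4.49*i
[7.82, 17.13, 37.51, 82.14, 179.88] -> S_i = 7.82*2.19^i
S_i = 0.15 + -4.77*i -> [0.15, -4.62, -9.39, -14.16, -18.93]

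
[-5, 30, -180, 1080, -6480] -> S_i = -5*-6^i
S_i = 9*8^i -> [9, 72, 576, 4608, 36864]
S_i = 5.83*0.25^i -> [5.83, 1.46, 0.36, 0.09, 0.02]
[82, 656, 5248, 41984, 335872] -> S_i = 82*8^i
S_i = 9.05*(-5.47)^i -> [9.05, -49.5, 270.78, -1481.19, 8102.11]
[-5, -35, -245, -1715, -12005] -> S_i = -5*7^i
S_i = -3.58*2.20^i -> [-3.58, -7.88, -17.33, -38.12, -83.86]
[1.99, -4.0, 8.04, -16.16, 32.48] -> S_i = 1.99*(-2.01)^i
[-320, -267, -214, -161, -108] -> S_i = -320 + 53*i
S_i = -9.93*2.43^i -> [-9.93, -24.13, -58.64, -142.48, -346.24]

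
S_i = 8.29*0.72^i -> [8.29, 5.97, 4.3, 3.09, 2.23]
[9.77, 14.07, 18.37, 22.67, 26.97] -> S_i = 9.77 + 4.30*i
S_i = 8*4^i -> [8, 32, 128, 512, 2048]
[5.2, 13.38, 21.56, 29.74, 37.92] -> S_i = 5.20 + 8.18*i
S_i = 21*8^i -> [21, 168, 1344, 10752, 86016]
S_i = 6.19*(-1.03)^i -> [6.19, -6.38, 6.57, -6.76, 6.97]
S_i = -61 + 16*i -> [-61, -45, -29, -13, 3]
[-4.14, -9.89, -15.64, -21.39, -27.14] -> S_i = -4.14 + -5.75*i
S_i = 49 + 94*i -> [49, 143, 237, 331, 425]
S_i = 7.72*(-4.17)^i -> [7.72, -32.19, 134.24, -559.79, 2334.33]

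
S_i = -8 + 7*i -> [-8, -1, 6, 13, 20]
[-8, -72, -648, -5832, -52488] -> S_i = -8*9^i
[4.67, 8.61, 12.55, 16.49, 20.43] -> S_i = 4.67 + 3.94*i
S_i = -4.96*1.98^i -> [-4.96, -9.82, -19.45, -38.5, -76.23]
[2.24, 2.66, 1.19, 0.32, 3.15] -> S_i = Random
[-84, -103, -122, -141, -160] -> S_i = -84 + -19*i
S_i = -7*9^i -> [-7, -63, -567, -5103, -45927]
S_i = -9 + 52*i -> [-9, 43, 95, 147, 199]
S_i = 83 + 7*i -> [83, 90, 97, 104, 111]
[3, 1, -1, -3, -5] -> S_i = 3 + -2*i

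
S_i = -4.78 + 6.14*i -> [-4.78, 1.36, 7.5, 13.64, 19.78]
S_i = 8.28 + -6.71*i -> [8.28, 1.57, -5.14, -11.85, -18.56]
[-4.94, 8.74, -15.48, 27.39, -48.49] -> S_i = -4.94*(-1.77)^i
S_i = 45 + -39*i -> [45, 6, -33, -72, -111]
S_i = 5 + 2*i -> [5, 7, 9, 11, 13]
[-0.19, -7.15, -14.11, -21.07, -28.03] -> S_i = -0.19 + -6.96*i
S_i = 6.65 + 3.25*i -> [6.65, 9.9, 13.15, 16.4, 19.65]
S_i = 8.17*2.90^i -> [8.17, 23.69, 68.71, 199.26, 577.85]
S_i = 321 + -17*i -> [321, 304, 287, 270, 253]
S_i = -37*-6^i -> [-37, 222, -1332, 7992, -47952]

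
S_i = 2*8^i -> [2, 16, 128, 1024, 8192]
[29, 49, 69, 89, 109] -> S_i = 29 + 20*i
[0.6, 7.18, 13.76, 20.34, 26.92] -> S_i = 0.60 + 6.58*i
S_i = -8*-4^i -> [-8, 32, -128, 512, -2048]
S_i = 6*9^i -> [6, 54, 486, 4374, 39366]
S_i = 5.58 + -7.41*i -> [5.58, -1.83, -9.24, -16.65, -24.06]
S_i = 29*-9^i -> [29, -261, 2349, -21141, 190269]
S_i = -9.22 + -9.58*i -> [-9.22, -18.8, -28.38, -37.96, -47.54]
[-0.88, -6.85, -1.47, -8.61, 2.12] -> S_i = Random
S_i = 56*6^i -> [56, 336, 2016, 12096, 72576]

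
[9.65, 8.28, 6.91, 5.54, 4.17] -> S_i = 9.65 + -1.37*i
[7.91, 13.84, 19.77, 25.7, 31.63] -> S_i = 7.91 + 5.93*i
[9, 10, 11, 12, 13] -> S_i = 9 + 1*i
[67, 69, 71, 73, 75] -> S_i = 67 + 2*i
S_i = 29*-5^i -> [29, -145, 725, -3625, 18125]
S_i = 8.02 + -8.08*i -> [8.02, -0.06, -8.14, -16.22, -24.3]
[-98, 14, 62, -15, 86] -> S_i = Random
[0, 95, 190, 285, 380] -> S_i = 0 + 95*i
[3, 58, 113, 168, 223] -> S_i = 3 + 55*i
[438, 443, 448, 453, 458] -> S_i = 438 + 5*i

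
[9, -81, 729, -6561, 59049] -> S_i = 9*-9^i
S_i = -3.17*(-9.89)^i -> [-3.17, 31.35, -310.06, 3066.54, -30328.05]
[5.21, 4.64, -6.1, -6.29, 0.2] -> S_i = Random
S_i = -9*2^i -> [-9, -18, -36, -72, -144]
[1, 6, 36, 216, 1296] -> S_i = 1*6^i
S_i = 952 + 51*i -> [952, 1003, 1054, 1105, 1156]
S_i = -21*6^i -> [-21, -126, -756, -4536, -27216]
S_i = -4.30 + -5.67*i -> [-4.3, -9.97, -15.64, -21.31, -26.98]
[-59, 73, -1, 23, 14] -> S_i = Random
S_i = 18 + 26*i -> [18, 44, 70, 96, 122]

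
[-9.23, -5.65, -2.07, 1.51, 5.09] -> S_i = -9.23 + 3.58*i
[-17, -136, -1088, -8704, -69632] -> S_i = -17*8^i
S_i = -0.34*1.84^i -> [-0.34, -0.63, -1.15, -2.12, -3.9]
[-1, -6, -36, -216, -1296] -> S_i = -1*6^i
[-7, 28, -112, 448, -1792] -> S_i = -7*-4^i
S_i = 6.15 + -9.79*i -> [6.15, -3.64, -13.43, -23.22, -33.01]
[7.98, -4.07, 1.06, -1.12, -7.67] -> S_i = Random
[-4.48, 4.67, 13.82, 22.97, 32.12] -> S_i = -4.48 + 9.15*i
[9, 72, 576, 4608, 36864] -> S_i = 9*8^i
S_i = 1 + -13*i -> [1, -12, -25, -38, -51]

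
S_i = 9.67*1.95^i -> [9.67, 18.86, 36.77, 71.7, 139.82]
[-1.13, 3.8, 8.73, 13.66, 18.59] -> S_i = -1.13 + 4.93*i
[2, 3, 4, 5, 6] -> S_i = 2 + 1*i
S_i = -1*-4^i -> [-1, 4, -16, 64, -256]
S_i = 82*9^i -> [82, 738, 6642, 59778, 538002]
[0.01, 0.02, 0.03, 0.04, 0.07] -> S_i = 0.01*1.64^i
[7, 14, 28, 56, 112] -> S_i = 7*2^i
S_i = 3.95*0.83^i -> [3.95, 3.28, 2.72, 2.26, 1.87]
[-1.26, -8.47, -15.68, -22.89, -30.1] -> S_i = -1.26 + -7.21*i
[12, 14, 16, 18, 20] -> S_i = 12 + 2*i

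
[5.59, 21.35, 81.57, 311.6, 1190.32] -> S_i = 5.59*3.82^i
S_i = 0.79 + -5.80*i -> [0.79, -5.01, -10.81, -16.61, -22.41]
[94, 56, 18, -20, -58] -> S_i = 94 + -38*i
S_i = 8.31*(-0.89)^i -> [8.31, -7.4, 6.58, -5.86, 5.21]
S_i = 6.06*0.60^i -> [6.06, 3.64, 2.18, 1.31, 0.79]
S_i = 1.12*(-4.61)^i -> [1.12, -5.16, 23.8, -109.73, 505.85]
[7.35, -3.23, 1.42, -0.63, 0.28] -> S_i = 7.35*(-0.44)^i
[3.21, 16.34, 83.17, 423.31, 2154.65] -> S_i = 3.21*5.09^i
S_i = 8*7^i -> [8, 56, 392, 2744, 19208]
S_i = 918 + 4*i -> [918, 922, 926, 930, 934]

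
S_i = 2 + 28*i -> [2, 30, 58, 86, 114]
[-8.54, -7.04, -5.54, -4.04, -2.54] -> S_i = -8.54 + 1.50*i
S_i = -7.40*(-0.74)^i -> [-7.4, 5.48, -4.05, 3.0, -2.22]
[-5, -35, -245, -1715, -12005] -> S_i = -5*7^i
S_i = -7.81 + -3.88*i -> [-7.81, -11.69, -15.57, -19.45, -23.33]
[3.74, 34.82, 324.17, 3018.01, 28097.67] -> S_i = 3.74*9.31^i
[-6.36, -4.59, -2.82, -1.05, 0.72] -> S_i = -6.36 + 1.77*i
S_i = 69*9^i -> [69, 621, 5589, 50301, 452709]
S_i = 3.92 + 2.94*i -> [3.92, 6.86, 9.8, 12.74, 15.68]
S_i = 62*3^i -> [62, 186, 558, 1674, 5022]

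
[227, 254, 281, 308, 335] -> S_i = 227 + 27*i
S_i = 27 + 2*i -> [27, 29, 31, 33, 35]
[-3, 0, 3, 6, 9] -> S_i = -3 + 3*i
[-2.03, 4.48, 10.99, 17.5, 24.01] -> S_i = -2.03 + 6.51*i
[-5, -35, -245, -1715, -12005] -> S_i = -5*7^i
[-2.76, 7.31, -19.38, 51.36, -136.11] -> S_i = -2.76*(-2.65)^i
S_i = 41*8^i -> [41, 328, 2624, 20992, 167936]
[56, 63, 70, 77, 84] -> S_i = 56 + 7*i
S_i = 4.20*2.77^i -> [4.2, 11.63, 32.23, 89.27, 247.27]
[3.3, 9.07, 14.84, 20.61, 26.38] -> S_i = 3.30 + 5.77*i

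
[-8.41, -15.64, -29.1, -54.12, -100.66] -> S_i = -8.41*1.86^i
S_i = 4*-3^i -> [4, -12, 36, -108, 324]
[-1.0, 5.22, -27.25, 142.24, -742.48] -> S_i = -1.00*(-5.22)^i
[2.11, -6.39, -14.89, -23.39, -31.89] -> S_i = 2.11 + -8.50*i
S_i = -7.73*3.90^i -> [-7.73, -30.15, -117.57, -458.54, -1788.29]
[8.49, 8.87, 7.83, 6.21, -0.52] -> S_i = Random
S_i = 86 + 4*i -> [86, 90, 94, 98, 102]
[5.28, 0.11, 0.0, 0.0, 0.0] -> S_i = 5.28*0.02^i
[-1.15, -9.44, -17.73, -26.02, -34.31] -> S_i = -1.15 + -8.29*i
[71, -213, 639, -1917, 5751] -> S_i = 71*-3^i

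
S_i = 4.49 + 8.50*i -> [4.49, 12.99, 21.49, 29.99, 38.49]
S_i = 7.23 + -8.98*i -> [7.23, -1.75, -10.73, -19.71, -28.69]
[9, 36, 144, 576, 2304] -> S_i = 9*4^i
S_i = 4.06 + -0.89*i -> [4.06, 3.17, 2.28, 1.39, 0.5]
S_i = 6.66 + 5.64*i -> [6.66, 12.3, 17.94, 23.58, 29.22]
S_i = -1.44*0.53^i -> [-1.44, -0.76, -0.4, -0.21, -0.11]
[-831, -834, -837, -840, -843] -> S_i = -831 + -3*i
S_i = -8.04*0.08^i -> [-8.04, -0.64, -0.05, -0.0, -0.0]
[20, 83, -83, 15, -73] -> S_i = Random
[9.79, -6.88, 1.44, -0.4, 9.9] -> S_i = Random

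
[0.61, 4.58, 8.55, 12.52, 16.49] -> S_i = 0.61 + 3.97*i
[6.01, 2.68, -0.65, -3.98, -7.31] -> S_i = 6.01 + -3.33*i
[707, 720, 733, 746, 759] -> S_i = 707 + 13*i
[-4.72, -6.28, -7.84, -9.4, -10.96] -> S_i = -4.72 + -1.56*i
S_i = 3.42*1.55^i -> [3.42, 5.3, 8.22, 12.74, 19.74]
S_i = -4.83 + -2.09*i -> [-4.83, -6.92, -9.01, -11.1, -13.19]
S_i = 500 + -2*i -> [500, 498, 496, 494, 492]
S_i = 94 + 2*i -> [94, 96, 98, 100, 102]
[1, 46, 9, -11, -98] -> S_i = Random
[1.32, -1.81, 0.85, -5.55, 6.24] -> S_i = Random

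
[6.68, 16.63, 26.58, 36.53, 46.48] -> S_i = 6.68 + 9.95*i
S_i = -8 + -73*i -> [-8, -81, -154, -227, -300]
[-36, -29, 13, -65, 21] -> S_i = Random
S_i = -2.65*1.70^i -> [-2.65, -4.5, -7.66, -13.02, -22.13]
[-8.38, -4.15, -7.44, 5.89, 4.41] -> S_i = Random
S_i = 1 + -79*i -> [1, -78, -157, -236, -315]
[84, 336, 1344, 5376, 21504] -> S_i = 84*4^i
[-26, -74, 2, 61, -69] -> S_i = Random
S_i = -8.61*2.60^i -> [-8.61, -22.39, -58.2, -151.33, -393.46]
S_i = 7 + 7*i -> [7, 14, 21, 28, 35]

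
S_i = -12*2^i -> [-12, -24, -48, -96, -192]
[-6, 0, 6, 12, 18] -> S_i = -6 + 6*i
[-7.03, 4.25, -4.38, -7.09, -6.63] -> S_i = Random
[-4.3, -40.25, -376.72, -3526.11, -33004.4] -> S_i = -4.30*9.36^i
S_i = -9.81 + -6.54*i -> [-9.81, -16.35, -22.89, -29.43, -35.97]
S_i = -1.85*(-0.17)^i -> [-1.85, 0.31, -0.05, 0.01, -0.0]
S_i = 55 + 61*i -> [55, 116, 177, 238, 299]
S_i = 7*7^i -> [7, 49, 343, 2401, 16807]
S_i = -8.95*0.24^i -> [-8.95, -2.15, -0.52, -0.12, -0.03]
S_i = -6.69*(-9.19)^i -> [-6.69, 61.48, -565.01, 5192.45, -47718.65]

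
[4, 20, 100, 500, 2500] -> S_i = 4*5^i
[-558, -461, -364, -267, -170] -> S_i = -558 + 97*i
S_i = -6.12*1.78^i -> [-6.12, -10.89, -19.39, -34.52, -61.44]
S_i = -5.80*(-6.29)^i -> [-5.8, 36.48, -229.47, 1443.38, -9078.84]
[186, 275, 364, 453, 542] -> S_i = 186 + 89*i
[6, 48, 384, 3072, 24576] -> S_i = 6*8^i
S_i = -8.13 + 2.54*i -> [-8.13, -5.59, -3.05, -0.51, 2.03]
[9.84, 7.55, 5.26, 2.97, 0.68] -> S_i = 9.84 + -2.29*i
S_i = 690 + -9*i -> [690, 681, 672, 663, 654]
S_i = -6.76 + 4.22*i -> [-6.76, -2.54, 1.68, 5.9, 10.12]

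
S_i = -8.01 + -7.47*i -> [-8.01, -15.48, -22.95, -30.42, -37.89]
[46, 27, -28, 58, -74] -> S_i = Random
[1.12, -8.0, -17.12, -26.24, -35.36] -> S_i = 1.12 + -9.12*i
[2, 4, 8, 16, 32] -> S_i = 2*2^i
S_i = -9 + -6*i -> [-9, -15, -21, -27, -33]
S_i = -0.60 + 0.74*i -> [-0.6, 0.14, 0.88, 1.62, 2.36]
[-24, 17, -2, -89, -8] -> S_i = Random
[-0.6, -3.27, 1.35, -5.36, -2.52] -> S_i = Random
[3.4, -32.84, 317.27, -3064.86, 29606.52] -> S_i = 3.40*(-9.66)^i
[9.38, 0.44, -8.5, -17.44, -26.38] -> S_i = 9.38 + -8.94*i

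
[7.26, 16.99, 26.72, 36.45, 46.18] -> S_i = 7.26 + 9.73*i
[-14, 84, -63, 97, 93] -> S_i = Random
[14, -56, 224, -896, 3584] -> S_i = 14*-4^i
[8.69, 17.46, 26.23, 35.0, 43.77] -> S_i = 8.69 + 8.77*i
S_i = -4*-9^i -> [-4, 36, -324, 2916, -26244]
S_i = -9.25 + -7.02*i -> [-9.25, -16.27, -23.29, -30.31, -37.33]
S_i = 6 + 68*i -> [6, 74, 142, 210, 278]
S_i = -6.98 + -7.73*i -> [-6.98, -14.71, -22.44, -30.17, -37.9]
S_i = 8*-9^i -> [8, -72, 648, -5832, 52488]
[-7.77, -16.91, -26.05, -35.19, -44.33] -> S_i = -7.77 + -9.14*i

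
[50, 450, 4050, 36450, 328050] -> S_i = 50*9^i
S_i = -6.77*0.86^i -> [-6.77, -5.82, -5.01, -4.31, -3.7]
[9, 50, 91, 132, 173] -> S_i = 9 + 41*i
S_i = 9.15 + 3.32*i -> [9.15, 12.47, 15.79, 19.11, 22.43]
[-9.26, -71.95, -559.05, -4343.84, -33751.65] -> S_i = -9.26*7.77^i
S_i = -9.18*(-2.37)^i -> [-9.18, 21.76, -51.56, 122.2, -289.63]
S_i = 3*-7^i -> [3, -21, 147, -1029, 7203]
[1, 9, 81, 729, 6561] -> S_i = 1*9^i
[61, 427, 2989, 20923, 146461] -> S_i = 61*7^i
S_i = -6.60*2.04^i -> [-6.6, -13.46, -27.47, -56.03, -114.3]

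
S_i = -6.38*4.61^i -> [-6.38, -29.41, -135.59, -625.06, -2881.54]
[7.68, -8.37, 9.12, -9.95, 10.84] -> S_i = 7.68*(-1.09)^i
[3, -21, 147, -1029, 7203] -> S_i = 3*-7^i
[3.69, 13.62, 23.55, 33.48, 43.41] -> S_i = 3.69 + 9.93*i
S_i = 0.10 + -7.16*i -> [0.1, -7.06, -14.22, -21.38, -28.54]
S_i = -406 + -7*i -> [-406, -413, -420, -427, -434]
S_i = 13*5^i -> [13, 65, 325, 1625, 8125]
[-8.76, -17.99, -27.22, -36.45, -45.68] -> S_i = -8.76 + -9.23*i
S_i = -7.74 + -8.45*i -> [-7.74, -16.19, -24.64, -33.09, -41.54]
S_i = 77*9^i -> [77, 693, 6237, 56133, 505197]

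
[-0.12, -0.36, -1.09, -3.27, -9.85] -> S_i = -0.12*3.01^i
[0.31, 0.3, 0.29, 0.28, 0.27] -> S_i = 0.31*0.97^i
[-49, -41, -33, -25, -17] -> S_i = -49 + 8*i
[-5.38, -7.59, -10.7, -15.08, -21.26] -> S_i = -5.38*1.41^i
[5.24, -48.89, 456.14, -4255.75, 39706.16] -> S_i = 5.24*(-9.33)^i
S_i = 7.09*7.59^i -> [7.09, 53.81, 408.44, 3100.07, 23529.53]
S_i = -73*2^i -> [-73, -146, -292, -584, -1168]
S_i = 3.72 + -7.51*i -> [3.72, -3.79, -11.3, -18.81, -26.32]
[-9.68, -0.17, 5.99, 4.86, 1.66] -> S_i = Random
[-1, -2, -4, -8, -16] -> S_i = -1*2^i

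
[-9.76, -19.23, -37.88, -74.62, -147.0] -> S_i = -9.76*1.97^i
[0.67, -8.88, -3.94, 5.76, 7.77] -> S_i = Random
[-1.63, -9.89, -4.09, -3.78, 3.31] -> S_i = Random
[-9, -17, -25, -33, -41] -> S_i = -9 + -8*i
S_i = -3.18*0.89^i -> [-3.18, -2.83, -2.52, -2.24, -2.0]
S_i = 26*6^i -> [26, 156, 936, 5616, 33696]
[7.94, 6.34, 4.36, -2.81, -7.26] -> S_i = Random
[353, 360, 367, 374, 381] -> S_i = 353 + 7*i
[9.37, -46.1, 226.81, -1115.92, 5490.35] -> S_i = 9.37*(-4.92)^i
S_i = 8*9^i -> [8, 72, 648, 5832, 52488]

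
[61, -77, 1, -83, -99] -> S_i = Random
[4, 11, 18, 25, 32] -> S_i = 4 + 7*i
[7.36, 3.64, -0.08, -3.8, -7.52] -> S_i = 7.36 + -3.72*i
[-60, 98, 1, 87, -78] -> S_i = Random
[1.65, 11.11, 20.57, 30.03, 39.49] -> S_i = 1.65 + 9.46*i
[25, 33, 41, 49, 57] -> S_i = 25 + 8*i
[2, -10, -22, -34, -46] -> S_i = 2 + -12*i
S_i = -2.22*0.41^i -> [-2.22, -0.91, -0.37, -0.15, -0.06]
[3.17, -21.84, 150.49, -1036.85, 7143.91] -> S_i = 3.17*(-6.89)^i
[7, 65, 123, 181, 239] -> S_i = 7 + 58*i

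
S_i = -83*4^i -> [-83, -332, -1328, -5312, -21248]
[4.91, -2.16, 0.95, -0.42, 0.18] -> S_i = 4.91*(-0.44)^i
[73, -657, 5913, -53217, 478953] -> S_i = 73*-9^i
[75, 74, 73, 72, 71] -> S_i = 75 + -1*i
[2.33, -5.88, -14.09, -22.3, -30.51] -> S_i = 2.33 + -8.21*i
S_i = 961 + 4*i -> [961, 965, 969, 973, 977]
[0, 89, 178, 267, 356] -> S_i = 0 + 89*i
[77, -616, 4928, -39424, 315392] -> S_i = 77*-8^i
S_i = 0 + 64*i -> [0, 64, 128, 192, 256]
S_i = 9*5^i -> [9, 45, 225, 1125, 5625]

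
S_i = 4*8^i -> [4, 32, 256, 2048, 16384]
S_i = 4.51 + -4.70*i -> [4.51, -0.19, -4.89, -9.59, -14.29]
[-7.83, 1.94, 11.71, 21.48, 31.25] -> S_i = -7.83 + 9.77*i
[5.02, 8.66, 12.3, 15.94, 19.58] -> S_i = 5.02 + 3.64*i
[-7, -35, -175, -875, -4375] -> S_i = -7*5^i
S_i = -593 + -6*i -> [-593, -599, -605, -611, -617]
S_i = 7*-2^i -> [7, -14, 28, -56, 112]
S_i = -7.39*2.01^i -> [-7.39, -14.85, -29.86, -60.01, -120.62]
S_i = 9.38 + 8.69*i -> [9.38, 18.07, 26.76, 35.45, 44.14]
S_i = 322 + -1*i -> [322, 321, 320, 319, 318]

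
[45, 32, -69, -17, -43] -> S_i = Random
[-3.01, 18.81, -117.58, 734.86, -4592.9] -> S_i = -3.01*(-6.25)^i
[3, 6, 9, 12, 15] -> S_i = 3 + 3*i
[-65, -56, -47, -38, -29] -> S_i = -65 + 9*i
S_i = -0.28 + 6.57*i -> [-0.28, 6.29, 12.86, 19.43, 26.0]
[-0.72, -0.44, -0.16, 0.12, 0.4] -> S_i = -0.72 + 0.28*i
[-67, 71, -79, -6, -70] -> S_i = Random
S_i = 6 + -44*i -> [6, -38, -82, -126, -170]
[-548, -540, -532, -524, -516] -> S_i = -548 + 8*i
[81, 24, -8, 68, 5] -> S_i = Random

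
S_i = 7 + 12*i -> [7, 19, 31, 43, 55]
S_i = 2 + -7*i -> [2, -5, -12, -19, -26]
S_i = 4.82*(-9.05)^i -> [4.82, -43.62, 394.77, -3572.67, 32332.65]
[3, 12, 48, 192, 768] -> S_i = 3*4^i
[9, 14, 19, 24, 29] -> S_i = 9 + 5*i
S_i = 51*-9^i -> [51, -459, 4131, -37179, 334611]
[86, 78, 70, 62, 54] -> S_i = 86 + -8*i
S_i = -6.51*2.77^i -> [-6.51, -18.03, -49.95, -138.36, -383.27]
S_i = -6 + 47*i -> [-6, 41, 88, 135, 182]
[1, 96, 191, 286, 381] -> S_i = 1 + 95*i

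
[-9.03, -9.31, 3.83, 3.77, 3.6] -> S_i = Random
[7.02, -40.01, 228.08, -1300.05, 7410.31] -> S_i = 7.02*(-5.70)^i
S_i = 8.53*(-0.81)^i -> [8.53, -6.91, 5.6, -4.53, 3.67]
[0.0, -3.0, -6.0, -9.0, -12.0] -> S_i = 0.00 + -3.00*i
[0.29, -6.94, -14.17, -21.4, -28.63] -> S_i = 0.29 + -7.23*i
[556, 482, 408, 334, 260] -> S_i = 556 + -74*i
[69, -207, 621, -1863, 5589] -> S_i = 69*-3^i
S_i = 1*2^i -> [1, 2, 4, 8, 16]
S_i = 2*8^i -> [2, 16, 128, 1024, 8192]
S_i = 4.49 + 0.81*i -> [4.49, 5.3, 6.11, 6.92, 7.73]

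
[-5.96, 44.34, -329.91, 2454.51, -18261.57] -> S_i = -5.96*(-7.44)^i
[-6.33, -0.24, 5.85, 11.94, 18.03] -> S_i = -6.33 + 6.09*i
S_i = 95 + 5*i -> [95, 100, 105, 110, 115]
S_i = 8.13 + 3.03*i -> [8.13, 11.16, 14.19, 17.22, 20.25]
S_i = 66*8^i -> [66, 528, 4224, 33792, 270336]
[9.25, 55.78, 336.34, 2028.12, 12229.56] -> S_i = 9.25*6.03^i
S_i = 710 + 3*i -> [710, 713, 716, 719, 722]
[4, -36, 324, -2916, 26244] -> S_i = 4*-9^i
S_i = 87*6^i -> [87, 522, 3132, 18792, 112752]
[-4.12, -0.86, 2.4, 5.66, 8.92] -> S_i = -4.12 + 3.26*i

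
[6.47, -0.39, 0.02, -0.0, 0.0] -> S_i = 6.47*(-0.06)^i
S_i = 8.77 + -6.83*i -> [8.77, 1.94, -4.89, -11.72, -18.55]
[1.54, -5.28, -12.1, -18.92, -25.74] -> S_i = 1.54 + -6.82*i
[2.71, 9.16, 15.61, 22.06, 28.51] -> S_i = 2.71 + 6.45*i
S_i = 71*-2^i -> [71, -142, 284, -568, 1136]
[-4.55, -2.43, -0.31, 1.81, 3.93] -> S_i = -4.55 + 2.12*i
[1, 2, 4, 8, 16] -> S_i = 1*2^i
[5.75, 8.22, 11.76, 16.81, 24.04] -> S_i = 5.75*1.43^i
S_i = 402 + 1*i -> [402, 403, 404, 405, 406]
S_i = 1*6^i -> [1, 6, 36, 216, 1296]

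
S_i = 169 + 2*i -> [169, 171, 173, 175, 177]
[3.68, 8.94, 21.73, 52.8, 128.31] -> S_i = 3.68*2.43^i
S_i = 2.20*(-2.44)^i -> [2.2, -5.37, 13.1, -31.96, 77.98]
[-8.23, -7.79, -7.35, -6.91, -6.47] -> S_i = -8.23 + 0.44*i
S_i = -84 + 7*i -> [-84, -77, -70, -63, -56]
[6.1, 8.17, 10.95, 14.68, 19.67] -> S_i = 6.10*1.34^i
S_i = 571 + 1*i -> [571, 572, 573, 574, 575]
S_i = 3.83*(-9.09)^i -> [3.83, -34.81, 316.47, -2876.67, 26148.95]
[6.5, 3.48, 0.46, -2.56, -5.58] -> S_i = 6.50 + -3.02*i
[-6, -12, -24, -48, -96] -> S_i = -6*2^i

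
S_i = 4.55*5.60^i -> [4.55, 25.48, 142.69, 799.05, 4474.7]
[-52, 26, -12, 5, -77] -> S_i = Random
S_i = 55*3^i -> [55, 165, 495, 1485, 4455]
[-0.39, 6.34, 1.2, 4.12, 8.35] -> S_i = Random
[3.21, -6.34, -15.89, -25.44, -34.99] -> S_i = 3.21 + -9.55*i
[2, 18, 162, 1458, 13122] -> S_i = 2*9^i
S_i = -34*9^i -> [-34, -306, -2754, -24786, -223074]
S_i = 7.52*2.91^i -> [7.52, 21.88, 63.68, 185.31, 539.25]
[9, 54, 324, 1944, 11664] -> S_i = 9*6^i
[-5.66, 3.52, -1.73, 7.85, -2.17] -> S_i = Random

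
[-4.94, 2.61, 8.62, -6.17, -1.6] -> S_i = Random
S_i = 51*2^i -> [51, 102, 204, 408, 816]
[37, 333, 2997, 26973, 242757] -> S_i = 37*9^i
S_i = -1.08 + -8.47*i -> [-1.08, -9.55, -18.02, -26.49, -34.96]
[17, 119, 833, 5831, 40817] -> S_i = 17*7^i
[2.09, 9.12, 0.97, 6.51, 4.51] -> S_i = Random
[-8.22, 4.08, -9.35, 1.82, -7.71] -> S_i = Random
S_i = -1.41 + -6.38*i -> [-1.41, -7.79, -14.17, -20.55, -26.93]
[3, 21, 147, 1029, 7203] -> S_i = 3*7^i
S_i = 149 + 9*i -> [149, 158, 167, 176, 185]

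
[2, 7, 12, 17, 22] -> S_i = 2 + 5*i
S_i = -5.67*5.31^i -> [-5.67, -30.11, -159.87, -848.92, -4507.76]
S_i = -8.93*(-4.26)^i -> [-8.93, 38.04, -162.06, 690.37, -2940.96]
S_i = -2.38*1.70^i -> [-2.38, -4.05, -6.88, -11.69, -19.88]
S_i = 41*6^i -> [41, 246, 1476, 8856, 53136]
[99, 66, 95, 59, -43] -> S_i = Random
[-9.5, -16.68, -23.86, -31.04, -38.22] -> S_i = -9.50 + -7.18*i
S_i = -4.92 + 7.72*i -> [-4.92, 2.8, 10.52, 18.24, 25.96]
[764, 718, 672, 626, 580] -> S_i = 764 + -46*i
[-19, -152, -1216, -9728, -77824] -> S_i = -19*8^i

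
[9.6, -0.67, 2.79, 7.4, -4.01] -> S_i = Random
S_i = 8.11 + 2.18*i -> [8.11, 10.29, 12.47, 14.65, 16.83]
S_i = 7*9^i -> [7, 63, 567, 5103, 45927]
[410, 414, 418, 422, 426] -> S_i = 410 + 4*i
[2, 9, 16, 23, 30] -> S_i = 2 + 7*i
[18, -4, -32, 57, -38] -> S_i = Random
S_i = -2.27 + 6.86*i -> [-2.27, 4.59, 11.45, 18.31, 25.17]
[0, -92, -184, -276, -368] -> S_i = 0 + -92*i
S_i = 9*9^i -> [9, 81, 729, 6561, 59049]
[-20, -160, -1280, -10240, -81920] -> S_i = -20*8^i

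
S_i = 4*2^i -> [4, 8, 16, 32, 64]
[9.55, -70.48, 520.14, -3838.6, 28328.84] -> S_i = 9.55*(-7.38)^i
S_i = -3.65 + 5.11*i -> [-3.65, 1.46, 6.57, 11.68, 16.79]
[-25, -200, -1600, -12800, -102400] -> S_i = -25*8^i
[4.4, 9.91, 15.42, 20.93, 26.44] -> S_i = 4.40 + 5.51*i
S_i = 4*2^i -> [4, 8, 16, 32, 64]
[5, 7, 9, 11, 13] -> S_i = 5 + 2*i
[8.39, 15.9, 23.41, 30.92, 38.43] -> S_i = 8.39 + 7.51*i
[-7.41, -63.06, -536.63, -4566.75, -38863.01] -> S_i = -7.41*8.51^i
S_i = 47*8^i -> [47, 376, 3008, 24064, 192512]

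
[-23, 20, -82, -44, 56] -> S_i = Random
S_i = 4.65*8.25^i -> [4.65, 38.36, 316.49, 2611.05, 21541.14]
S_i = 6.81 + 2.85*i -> [6.81, 9.66, 12.51, 15.36, 18.21]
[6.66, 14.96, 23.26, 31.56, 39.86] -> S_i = 6.66 + 8.30*i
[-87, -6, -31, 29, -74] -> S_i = Random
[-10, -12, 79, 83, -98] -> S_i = Random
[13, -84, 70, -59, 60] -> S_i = Random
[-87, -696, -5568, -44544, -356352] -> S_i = -87*8^i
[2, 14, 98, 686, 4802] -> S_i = 2*7^i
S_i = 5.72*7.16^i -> [5.72, 40.96, 293.24, 2099.59, 15033.09]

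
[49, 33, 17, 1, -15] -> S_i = 49 + -16*i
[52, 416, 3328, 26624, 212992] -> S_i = 52*8^i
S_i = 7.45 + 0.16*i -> [7.45, 7.61, 7.77, 7.93, 8.09]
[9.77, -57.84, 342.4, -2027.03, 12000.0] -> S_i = 9.77*(-5.92)^i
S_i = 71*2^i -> [71, 142, 284, 568, 1136]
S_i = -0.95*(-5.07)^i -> [-0.95, 4.82, -24.42, 123.81, -627.7]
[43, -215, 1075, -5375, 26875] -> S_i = 43*-5^i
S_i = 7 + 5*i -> [7, 12, 17, 22, 27]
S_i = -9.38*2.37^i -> [-9.38, -22.23, -52.69, -124.87, -295.93]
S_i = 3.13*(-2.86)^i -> [3.13, -8.95, 25.6, -73.22, 209.42]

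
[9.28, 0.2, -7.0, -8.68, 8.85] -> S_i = Random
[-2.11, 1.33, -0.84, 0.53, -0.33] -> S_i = -2.11*(-0.63)^i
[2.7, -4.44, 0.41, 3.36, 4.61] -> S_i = Random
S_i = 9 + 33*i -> [9, 42, 75, 108, 141]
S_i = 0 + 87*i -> [0, 87, 174, 261, 348]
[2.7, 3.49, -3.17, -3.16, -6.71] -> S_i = Random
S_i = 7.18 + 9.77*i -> [7.18, 16.95, 26.72, 36.49, 46.26]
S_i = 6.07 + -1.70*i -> [6.07, 4.37, 2.67, 0.97, -0.73]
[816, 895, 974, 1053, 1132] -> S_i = 816 + 79*i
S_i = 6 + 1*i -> [6, 7, 8, 9, 10]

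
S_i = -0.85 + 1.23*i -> [-0.85, 0.38, 1.61, 2.84, 4.07]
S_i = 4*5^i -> [4, 20, 100, 500, 2500]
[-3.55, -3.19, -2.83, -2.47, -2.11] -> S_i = -3.55 + 0.36*i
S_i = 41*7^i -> [41, 287, 2009, 14063, 98441]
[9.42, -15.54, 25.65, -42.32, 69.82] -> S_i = 9.42*(-1.65)^i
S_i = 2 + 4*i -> [2, 6, 10, 14, 18]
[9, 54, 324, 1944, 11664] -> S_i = 9*6^i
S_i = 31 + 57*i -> [31, 88, 145, 202, 259]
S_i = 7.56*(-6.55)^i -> [7.56, -49.52, 324.34, -2124.45, 13915.12]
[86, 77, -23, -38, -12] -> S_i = Random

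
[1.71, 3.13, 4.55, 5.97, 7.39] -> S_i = 1.71 + 1.42*i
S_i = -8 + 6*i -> [-8, -2, 4, 10, 16]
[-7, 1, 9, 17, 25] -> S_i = -7 + 8*i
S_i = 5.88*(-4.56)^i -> [5.88, -26.81, 122.27, -557.53, 2542.36]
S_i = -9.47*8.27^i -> [-9.47, -78.32, -647.68, -5356.32, -44296.77]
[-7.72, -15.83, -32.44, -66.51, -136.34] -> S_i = -7.72*2.05^i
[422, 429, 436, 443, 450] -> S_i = 422 + 7*i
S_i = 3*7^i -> [3, 21, 147, 1029, 7203]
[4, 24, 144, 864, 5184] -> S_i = 4*6^i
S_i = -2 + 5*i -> [-2, 3, 8, 13, 18]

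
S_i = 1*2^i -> [1, 2, 4, 8, 16]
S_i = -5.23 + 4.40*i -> [-5.23, -0.83, 3.57, 7.97, 12.37]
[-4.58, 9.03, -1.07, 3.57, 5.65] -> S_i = Random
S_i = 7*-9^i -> [7, -63, 567, -5103, 45927]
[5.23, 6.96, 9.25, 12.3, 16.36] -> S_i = 5.23*1.33^i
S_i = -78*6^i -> [-78, -468, -2808, -16848, -101088]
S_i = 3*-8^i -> [3, -24, 192, -1536, 12288]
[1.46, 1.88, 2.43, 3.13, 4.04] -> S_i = 1.46*1.29^i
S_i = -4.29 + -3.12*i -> [-4.29, -7.41, -10.53, -13.65, -16.77]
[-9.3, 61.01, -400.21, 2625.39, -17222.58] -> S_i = -9.30*(-6.56)^i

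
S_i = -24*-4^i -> [-24, 96, -384, 1536, -6144]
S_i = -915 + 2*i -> [-915, -913, -911, -909, -907]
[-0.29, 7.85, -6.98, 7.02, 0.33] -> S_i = Random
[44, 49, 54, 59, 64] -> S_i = 44 + 5*i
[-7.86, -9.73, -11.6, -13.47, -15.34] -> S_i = -7.86 + -1.87*i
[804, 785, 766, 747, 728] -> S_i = 804 + -19*i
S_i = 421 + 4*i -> [421, 425, 429, 433, 437]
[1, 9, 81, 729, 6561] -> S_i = 1*9^i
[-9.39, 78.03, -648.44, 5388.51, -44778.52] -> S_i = -9.39*(-8.31)^i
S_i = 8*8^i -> [8, 64, 512, 4096, 32768]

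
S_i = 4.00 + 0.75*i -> [4.0, 4.75, 5.5, 6.25, 7.0]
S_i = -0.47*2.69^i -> [-0.47, -1.26, -3.4, -9.15, -24.61]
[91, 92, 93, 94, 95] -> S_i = 91 + 1*i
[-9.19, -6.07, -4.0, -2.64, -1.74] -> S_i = -9.19*0.66^i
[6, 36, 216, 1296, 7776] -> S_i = 6*6^i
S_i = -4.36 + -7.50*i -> [-4.36, -11.86, -19.36, -26.86, -34.36]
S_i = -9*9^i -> [-9, -81, -729, -6561, -59049]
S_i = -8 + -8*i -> [-8, -16, -24, -32, -40]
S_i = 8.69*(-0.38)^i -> [8.69, -3.3, 1.25, -0.48, 0.18]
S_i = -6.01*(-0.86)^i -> [-6.01, 5.17, -4.44, 3.82, -3.29]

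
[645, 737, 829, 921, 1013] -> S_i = 645 + 92*i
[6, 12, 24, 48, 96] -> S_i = 6*2^i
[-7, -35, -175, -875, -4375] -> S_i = -7*5^i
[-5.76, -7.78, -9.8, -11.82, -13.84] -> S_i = -5.76 + -2.02*i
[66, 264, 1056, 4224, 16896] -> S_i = 66*4^i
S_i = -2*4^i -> [-2, -8, -32, -128, -512]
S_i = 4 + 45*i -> [4, 49, 94, 139, 184]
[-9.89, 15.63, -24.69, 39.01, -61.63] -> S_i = -9.89*(-1.58)^i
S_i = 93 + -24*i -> [93, 69, 45, 21, -3]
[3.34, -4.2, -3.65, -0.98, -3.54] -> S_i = Random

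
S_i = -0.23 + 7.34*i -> [-0.23, 7.11, 14.45, 21.79, 29.13]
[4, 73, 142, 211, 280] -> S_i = 4 + 69*i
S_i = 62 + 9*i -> [62, 71, 80, 89, 98]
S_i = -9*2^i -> [-9, -18, -36, -72, -144]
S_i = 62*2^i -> [62, 124, 248, 496, 992]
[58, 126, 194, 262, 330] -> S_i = 58 + 68*i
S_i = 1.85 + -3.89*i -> [1.85, -2.04, -5.93, -9.82, -13.71]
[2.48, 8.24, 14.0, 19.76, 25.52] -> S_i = 2.48 + 5.76*i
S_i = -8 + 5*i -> [-8, -3, 2, 7, 12]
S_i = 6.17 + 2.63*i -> [6.17, 8.8, 11.43, 14.06, 16.69]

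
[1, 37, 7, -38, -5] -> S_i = Random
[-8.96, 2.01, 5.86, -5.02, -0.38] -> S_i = Random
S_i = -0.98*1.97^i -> [-0.98, -1.93, -3.8, -7.49, -14.76]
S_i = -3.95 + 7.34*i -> [-3.95, 3.39, 10.73, 18.07, 25.41]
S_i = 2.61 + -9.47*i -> [2.61, -6.86, -16.33, -25.8, -35.27]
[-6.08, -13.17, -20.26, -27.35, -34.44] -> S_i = -6.08 + -7.09*i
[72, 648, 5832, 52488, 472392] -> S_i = 72*9^i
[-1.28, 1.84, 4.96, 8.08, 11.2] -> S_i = -1.28 + 3.12*i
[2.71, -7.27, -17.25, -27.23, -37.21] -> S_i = 2.71 + -9.98*i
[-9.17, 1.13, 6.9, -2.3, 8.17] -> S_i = Random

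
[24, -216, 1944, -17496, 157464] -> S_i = 24*-9^i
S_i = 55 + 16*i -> [55, 71, 87, 103, 119]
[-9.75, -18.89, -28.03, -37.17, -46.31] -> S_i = -9.75 + -9.14*i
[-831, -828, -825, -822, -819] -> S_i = -831 + 3*i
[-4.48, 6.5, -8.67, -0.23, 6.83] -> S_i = Random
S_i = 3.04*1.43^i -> [3.04, 4.35, 6.22, 8.89, 12.71]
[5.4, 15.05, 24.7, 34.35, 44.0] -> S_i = 5.40 + 9.65*i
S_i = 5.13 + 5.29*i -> [5.13, 10.42, 15.71, 21.0, 26.29]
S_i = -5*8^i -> [-5, -40, -320, -2560, -20480]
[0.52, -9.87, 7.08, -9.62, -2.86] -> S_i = Random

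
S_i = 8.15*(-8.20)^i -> [8.15, -66.83, 548.01, -4493.65, 36847.92]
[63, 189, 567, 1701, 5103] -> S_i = 63*3^i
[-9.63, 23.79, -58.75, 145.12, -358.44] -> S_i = -9.63*(-2.47)^i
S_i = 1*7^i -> [1, 7, 49, 343, 2401]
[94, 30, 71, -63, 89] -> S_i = Random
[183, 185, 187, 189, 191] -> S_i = 183 + 2*i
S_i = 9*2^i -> [9, 18, 36, 72, 144]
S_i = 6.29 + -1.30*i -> [6.29, 4.99, 3.69, 2.39, 1.09]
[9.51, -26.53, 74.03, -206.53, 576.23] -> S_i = 9.51*(-2.79)^i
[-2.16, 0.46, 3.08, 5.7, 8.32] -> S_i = -2.16 + 2.62*i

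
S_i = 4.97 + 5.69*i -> [4.97, 10.66, 16.35, 22.04, 27.73]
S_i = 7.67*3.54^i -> [7.67, 27.15, 96.12, 340.26, 1204.5]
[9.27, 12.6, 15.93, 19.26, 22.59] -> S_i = 9.27 + 3.33*i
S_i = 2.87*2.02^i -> [2.87, 5.8, 11.71, 23.66, 47.78]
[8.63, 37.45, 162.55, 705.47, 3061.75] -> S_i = 8.63*4.34^i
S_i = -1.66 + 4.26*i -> [-1.66, 2.6, 6.86, 11.12, 15.38]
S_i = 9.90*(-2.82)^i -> [9.9, -27.92, 78.73, -222.02, 626.08]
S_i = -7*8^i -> [-7, -56, -448, -3584, -28672]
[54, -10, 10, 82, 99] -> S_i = Random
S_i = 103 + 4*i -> [103, 107, 111, 115, 119]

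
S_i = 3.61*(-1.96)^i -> [3.61, -7.08, 13.87, -27.18, 53.28]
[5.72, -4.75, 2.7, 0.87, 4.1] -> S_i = Random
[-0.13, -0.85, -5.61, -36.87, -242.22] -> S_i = -0.13*6.57^i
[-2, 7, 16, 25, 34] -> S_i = -2 + 9*i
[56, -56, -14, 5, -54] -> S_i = Random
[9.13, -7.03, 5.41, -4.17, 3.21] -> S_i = 9.13*(-0.77)^i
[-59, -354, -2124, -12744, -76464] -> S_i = -59*6^i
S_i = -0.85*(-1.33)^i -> [-0.85, 1.13, -1.5, 2.0, -2.66]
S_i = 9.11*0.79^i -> [9.11, 7.2, 5.69, 4.49, 3.55]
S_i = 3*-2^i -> [3, -6, 12, -24, 48]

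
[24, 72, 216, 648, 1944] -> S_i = 24*3^i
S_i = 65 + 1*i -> [65, 66, 67, 68, 69]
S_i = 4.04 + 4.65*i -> [4.04, 8.69, 13.34, 17.99, 22.64]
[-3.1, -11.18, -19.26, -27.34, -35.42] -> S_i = -3.10 + -8.08*i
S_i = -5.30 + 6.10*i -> [-5.3, 0.8, 6.9, 13.0, 19.1]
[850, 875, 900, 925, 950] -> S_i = 850 + 25*i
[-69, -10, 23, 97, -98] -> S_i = Random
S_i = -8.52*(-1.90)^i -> [-8.52, 16.19, -30.76, 58.44, -111.03]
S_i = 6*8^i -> [6, 48, 384, 3072, 24576]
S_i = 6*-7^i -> [6, -42, 294, -2058, 14406]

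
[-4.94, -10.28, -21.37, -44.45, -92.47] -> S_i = -4.94*2.08^i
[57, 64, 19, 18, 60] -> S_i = Random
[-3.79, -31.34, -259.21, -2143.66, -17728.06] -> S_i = -3.79*8.27^i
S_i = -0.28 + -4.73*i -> [-0.28, -5.01, -9.74, -14.47, -19.2]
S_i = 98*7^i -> [98, 686, 4802, 33614, 235298]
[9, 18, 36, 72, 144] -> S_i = 9*2^i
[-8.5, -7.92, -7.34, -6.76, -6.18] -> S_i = -8.50 + 0.58*i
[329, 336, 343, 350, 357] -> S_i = 329 + 7*i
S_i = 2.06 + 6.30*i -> [2.06, 8.36, 14.66, 20.96, 27.26]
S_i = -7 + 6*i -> [-7, -1, 5, 11, 17]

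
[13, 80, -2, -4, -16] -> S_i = Random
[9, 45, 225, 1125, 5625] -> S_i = 9*5^i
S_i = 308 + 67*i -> [308, 375, 442, 509, 576]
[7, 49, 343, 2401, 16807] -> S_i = 7*7^i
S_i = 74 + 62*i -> [74, 136, 198, 260, 322]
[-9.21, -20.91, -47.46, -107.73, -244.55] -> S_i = -9.21*2.27^i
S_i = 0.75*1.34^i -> [0.75, 1.01, 1.35, 1.8, 2.42]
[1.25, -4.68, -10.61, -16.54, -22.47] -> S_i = 1.25 + -5.93*i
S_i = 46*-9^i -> [46, -414, 3726, -33534, 301806]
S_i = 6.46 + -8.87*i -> [6.46, -2.41, -11.28, -20.15, -29.02]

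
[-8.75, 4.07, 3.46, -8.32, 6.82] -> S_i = Random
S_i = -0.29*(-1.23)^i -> [-0.29, 0.36, -0.44, 0.54, -0.66]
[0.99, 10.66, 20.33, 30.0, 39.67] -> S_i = 0.99 + 9.67*i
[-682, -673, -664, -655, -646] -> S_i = -682 + 9*i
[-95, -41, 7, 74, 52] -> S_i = Random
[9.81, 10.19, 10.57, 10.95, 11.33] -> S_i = 9.81 + 0.38*i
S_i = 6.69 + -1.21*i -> [6.69, 5.48, 4.27, 3.06, 1.85]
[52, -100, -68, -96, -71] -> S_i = Random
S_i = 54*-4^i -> [54, -216, 864, -3456, 13824]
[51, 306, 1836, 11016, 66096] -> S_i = 51*6^i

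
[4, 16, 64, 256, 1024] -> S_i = 4*4^i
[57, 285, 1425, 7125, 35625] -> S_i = 57*5^i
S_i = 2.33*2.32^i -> [2.33, 5.41, 12.54, 29.1, 67.5]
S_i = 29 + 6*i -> [29, 35, 41, 47, 53]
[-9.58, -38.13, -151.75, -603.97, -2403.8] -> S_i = -9.58*3.98^i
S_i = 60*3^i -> [60, 180, 540, 1620, 4860]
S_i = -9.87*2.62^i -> [-9.87, -25.86, -67.75, -177.51, -465.07]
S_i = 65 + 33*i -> [65, 98, 131, 164, 197]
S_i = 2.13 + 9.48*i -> [2.13, 11.61, 21.09, 30.57, 40.05]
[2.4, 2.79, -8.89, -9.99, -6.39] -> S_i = Random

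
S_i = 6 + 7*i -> [6, 13, 20, 27, 34]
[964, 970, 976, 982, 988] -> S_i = 964 + 6*i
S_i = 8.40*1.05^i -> [8.4, 8.82, 9.26, 9.72, 10.21]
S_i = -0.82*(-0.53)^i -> [-0.82, 0.43, -0.23, 0.12, -0.06]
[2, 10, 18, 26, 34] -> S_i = 2 + 8*i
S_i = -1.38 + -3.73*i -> [-1.38, -5.11, -8.84, -12.57, -16.3]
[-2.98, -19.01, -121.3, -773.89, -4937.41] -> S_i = -2.98*6.38^i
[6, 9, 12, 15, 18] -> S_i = 6 + 3*i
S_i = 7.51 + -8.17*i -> [7.51, -0.66, -8.83, -17.0, -25.17]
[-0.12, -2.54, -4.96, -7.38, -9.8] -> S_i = -0.12 + -2.42*i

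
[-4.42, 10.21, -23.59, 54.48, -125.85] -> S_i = -4.42*(-2.31)^i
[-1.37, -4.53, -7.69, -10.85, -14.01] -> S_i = -1.37 + -3.16*i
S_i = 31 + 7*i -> [31, 38, 45, 52, 59]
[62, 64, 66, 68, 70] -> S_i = 62 + 2*i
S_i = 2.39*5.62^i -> [2.39, 13.43, 75.49, 424.24, 2384.2]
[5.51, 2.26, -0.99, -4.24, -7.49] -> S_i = 5.51 + -3.25*i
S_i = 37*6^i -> [37, 222, 1332, 7992, 47952]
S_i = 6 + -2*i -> [6, 4, 2, 0, -2]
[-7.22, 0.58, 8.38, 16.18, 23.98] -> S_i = -7.22 + 7.80*i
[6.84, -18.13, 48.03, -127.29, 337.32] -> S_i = 6.84*(-2.65)^i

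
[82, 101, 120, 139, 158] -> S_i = 82 + 19*i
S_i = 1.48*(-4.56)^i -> [1.48, -6.75, 30.77, -140.33, 639.91]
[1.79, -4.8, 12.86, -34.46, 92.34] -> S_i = 1.79*(-2.68)^i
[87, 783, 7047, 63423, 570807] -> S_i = 87*9^i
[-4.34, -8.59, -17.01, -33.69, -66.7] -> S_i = -4.34*1.98^i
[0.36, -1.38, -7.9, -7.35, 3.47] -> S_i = Random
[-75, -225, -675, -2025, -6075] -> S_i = -75*3^i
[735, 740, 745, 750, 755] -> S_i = 735 + 5*i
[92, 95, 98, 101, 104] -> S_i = 92 + 3*i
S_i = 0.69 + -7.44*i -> [0.69, -6.75, -14.19, -21.63, -29.07]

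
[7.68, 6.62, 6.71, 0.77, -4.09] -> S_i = Random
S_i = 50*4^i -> [50, 200, 800, 3200, 12800]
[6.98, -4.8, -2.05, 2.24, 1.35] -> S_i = Random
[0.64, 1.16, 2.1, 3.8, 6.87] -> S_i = 0.64*1.81^i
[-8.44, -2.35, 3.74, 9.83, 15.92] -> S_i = -8.44 + 6.09*i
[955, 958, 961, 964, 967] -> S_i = 955 + 3*i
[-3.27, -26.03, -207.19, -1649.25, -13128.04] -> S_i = -3.27*7.96^i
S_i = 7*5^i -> [7, 35, 175, 875, 4375]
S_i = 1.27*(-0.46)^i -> [1.27, -0.58, 0.27, -0.12, 0.06]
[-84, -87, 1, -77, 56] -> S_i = Random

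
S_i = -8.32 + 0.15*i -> [-8.32, -8.17, -8.02, -7.87, -7.72]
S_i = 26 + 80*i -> [26, 106, 186, 266, 346]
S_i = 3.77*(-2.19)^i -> [3.77, -8.26, 18.08, -39.6, 86.72]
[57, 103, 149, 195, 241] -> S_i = 57 + 46*i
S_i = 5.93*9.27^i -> [5.93, 54.97, 509.58, 4723.83, 43789.87]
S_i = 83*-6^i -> [83, -498, 2988, -17928, 107568]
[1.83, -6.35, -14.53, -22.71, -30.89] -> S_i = 1.83 + -8.18*i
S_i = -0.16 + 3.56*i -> [-0.16, 3.4, 6.96, 10.52, 14.08]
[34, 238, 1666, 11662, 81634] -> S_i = 34*7^i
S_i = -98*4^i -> [-98, -392, -1568, -6272, -25088]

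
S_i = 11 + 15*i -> [11, 26, 41, 56, 71]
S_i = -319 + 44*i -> [-319, -275, -231, -187, -143]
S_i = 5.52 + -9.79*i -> [5.52, -4.27, -14.06, -23.85, -33.64]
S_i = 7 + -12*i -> [7, -5, -17, -29, -41]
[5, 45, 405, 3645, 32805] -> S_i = 5*9^i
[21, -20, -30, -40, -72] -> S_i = Random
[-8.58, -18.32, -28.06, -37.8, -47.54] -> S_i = -8.58 + -9.74*i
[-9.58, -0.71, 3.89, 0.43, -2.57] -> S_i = Random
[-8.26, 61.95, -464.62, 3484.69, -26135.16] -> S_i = -8.26*(-7.50)^i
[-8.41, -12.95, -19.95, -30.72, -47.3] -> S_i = -8.41*1.54^i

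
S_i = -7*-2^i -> [-7, 14, -28, 56, -112]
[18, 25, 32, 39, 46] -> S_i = 18 + 7*i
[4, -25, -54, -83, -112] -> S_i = 4 + -29*i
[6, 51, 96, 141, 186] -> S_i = 6 + 45*i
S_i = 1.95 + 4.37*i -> [1.95, 6.32, 10.69, 15.06, 19.43]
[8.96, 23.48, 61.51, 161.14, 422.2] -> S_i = 8.96*2.62^i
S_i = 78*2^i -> [78, 156, 312, 624, 1248]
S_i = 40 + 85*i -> [40, 125, 210, 295, 380]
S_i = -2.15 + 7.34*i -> [-2.15, 5.19, 12.53, 19.87, 27.21]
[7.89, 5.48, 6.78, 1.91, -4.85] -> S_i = Random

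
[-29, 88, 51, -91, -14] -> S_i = Random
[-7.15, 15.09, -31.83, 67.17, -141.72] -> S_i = -7.15*(-2.11)^i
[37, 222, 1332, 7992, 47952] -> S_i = 37*6^i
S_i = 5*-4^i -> [5, -20, 80, -320, 1280]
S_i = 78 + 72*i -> [78, 150, 222, 294, 366]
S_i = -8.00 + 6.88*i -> [-8.0, -1.12, 5.76, 12.64, 19.52]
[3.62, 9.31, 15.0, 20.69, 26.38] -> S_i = 3.62 + 5.69*i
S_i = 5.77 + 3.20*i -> [5.77, 8.97, 12.17, 15.37, 18.57]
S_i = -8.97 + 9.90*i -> [-8.97, 0.93, 10.83, 20.73, 30.63]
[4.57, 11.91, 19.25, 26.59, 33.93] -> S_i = 4.57 + 7.34*i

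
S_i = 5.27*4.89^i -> [5.27, 25.77, 126.02, 616.22, 3013.33]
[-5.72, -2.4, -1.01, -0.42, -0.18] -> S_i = -5.72*0.42^i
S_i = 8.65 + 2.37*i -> [8.65, 11.02, 13.39, 15.76, 18.13]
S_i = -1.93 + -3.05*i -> [-1.93, -4.98, -8.03, -11.08, -14.13]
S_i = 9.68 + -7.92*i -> [9.68, 1.76, -6.16, -14.08, -22.0]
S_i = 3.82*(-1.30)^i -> [3.82, -4.97, 6.46, -8.39, 10.91]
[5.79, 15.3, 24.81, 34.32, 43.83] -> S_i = 5.79 + 9.51*i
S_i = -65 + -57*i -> [-65, -122, -179, -236, -293]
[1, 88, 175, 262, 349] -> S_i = 1 + 87*i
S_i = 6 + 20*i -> [6, 26, 46, 66, 86]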